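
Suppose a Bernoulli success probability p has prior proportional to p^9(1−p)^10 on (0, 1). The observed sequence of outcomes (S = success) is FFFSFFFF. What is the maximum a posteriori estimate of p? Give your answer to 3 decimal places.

The prior density ∝ p^9(1−p)^10 is the kernel of Beta(10, 11).
Data: 1 success in 8 trials (from the sequence). The binomial likelihood contributes p(1−p)^7, so the posterior is Beta(10+1, 11+7) = Beta(11, 18).
For Beta(a, b) with a, b > 1 the mode is (a−1)/(a+b−2) = 10/27 ≈ 0.370.

p̂_MAP = 0.370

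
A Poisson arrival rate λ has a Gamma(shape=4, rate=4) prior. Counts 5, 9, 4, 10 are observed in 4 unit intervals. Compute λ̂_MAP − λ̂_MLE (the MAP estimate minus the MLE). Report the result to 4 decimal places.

Σxᵢ = 28. Posterior is Gamma(32, 8); MAP = (32−1)/8 = 31/8 ≈ 3.87500.
MLE = x̄ = 28/4 ≈ 7.00000.
Difference = 31/8 − 28/4 = -25/8 ≈ -3.1250.

MAP − MLE = -3.1250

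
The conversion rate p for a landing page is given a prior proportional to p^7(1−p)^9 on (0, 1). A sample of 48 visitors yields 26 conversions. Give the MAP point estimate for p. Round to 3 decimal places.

p̂_MAP = 0.516

The prior density ∝ p^7(1−p)^9 is the kernel of Beta(8, 10).
Data: 26 successes in 48 trials. The binomial likelihood contributes p^26(1−p)^22, so the posterior is Beta(8+26, 10+22) = Beta(34, 32).
For Beta(a, b) with a, b > 1 the mode is (a−1)/(a+b−2) = 33/64 ≈ 0.516.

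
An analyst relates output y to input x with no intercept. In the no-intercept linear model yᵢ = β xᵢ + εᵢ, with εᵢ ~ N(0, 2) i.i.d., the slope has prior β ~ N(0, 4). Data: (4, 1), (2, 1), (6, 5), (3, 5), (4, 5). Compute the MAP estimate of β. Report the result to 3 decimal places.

β̂_MAP = 0.871

log p(β | y) = −Σ(yᵢ − βxᵢ)²/(2·2) − β²/(2·4) + const.
Setting the derivative to zero: Σxᵢ(yᵢ − βxᵢ)/2 − β/4 = 0, so β = Σxᵢyᵢ / (Σxᵢ² + σ²/τ²).
Σxᵢyᵢ = 4·1 + 2·1 + 6·5 + 3·5 + 4·5 = 71; Σxᵢ² = 81; σ²/τ² = 0.5.
β̂_MAP = 71 / (81 + 0.5) = 71/81.5 ≈ 0.871.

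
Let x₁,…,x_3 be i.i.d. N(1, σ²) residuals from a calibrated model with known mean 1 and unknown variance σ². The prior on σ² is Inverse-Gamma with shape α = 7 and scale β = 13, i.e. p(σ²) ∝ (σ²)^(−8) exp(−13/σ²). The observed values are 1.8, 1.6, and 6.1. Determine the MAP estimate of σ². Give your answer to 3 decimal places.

σ̂²_MAP = 2.790

Sum of squared deviations about the known mean: SS = (1.8−1)² + (1.6−1)² + (6.1−1)² = 27.01.
The Normal likelihood contributes (σ²)^(−n/2) exp(−SS/(2σ²)), so the posterior is Inverse-Gamma(α + n/2, β + SS/2) = Inverse-Gamma(8.5, 26.505).
The mode of Inverse-Gamma(a, b) is b/(a+1) = 26.505/9.5 ≈ 2.790.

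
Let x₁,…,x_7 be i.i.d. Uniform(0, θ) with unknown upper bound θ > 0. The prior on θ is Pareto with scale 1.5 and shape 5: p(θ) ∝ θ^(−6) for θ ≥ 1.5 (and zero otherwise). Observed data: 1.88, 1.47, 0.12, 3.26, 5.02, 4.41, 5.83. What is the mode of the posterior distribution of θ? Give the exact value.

The Uniform(0, θ) likelihood is θ^(−n) for θ ≥ max(xᵢ), zero otherwise. Here max(xᵢ) = 5.83.
Posterior ∝ θ^(−6) · θ^(−7) = θ^(−13) on θ ≥ max(1.5, 5.83) = 5.83.
This density is strictly decreasing in θ, so the posterior mode lies at the lower boundary of the support.

θ̂_MAP = 5.83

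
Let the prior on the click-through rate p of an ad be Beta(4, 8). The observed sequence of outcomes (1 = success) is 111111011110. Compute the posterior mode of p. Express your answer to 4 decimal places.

p̂_MAP = 0.5909

Prior: Beta(4, 8).
Data: 10 successes in 12 trials (from the sequence). The binomial likelihood contributes p^10(1−p)^2, so the posterior is Beta(4+10, 8+2) = Beta(14, 10).
For Beta(a, b) with a, b > 1 the mode is (a−1)/(a+b−2) = 13/22 ≈ 0.5909.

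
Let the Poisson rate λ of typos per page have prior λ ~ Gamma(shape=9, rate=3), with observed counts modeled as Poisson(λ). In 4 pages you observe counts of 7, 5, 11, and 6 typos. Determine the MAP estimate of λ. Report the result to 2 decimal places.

λ̂_MAP = 5.29

Σxᵢ = 7+5+11+6 = 29, with n = 4.
Posterior ∝ λ^8e^(−3λ) · λ^29e^(−4λ) = λ^37e^(−7λ), i.e. Gamma(shape=38, rate=7).
The mode of a Gamma(a, b) with a ≥ 1 (shape–rate) is (a−1)/b = 37/7 ≈ 5.29.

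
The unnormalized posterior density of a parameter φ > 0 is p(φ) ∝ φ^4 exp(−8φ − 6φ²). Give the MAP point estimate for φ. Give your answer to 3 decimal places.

φ̂_MAP = 0.333

ℓ'(φ) = 4/φ − 8 − 12φ. Setting this to zero and multiplying by φ: 12φ² + 8φ − 4 = 0.
φ = (−8 + √(8² + 4·12·4)) / (2·12) = (−8 + √256) / 24 = (−8 + 16)/24 = 1/3.
ℓ''(φ) = −4/φ² − 12 < 0, confirming a maximum.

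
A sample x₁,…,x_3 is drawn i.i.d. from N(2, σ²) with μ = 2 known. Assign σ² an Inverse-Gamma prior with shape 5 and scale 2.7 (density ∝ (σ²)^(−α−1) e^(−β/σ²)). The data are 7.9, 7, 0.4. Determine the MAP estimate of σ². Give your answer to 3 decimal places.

Sum of squared deviations about the known mean: SS = (7.9−2)² + (7−2)² + (0.4−2)² = 62.37.
The Normal likelihood contributes (σ²)^(−n/2) exp(−SS/(2σ²)), so the posterior is Inverse-Gamma(α + n/2, β + SS/2) = Inverse-Gamma(6.5, 33.885).
The mode of Inverse-Gamma(a, b) is b/(a+1) = 33.885/7.5 ≈ 4.518.

σ̂²_MAP = 4.518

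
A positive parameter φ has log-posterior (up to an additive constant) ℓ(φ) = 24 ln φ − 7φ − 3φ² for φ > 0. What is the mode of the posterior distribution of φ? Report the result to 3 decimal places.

φ̂_MAP = 1.500

ℓ'(φ) = 24/φ − 7 − 6φ. Setting this to zero and multiplying by φ: 6φ² + 7φ − 24 = 0.
φ = (−7 + √(7² + 4·6·24)) / (2·6) = (−7 + √625) / 12 = (−7 + 25)/12 = 3/2.
ℓ''(φ) = −24/φ² − 6 < 0, confirming a maximum.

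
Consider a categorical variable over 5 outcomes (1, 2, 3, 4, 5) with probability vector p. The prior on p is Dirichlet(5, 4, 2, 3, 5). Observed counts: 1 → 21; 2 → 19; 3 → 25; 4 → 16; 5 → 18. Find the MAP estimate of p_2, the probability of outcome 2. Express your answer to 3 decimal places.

MAP estimate: 0.195

The posterior is Dirichlet(αᵢ + nᵢ) = Dirichlet(26, 23, 27, 19, 23).
For a Dirichlet(a₁,…,a_K) with all aᵢ > 1, the mode has j-th component (aⱼ − 1)/(Σaᵢ − K).
Here Σaᵢ = 118 and K = 5, so p_2 = (23 − 1)/(118 − 5) = 22/113 ≈ 0.195.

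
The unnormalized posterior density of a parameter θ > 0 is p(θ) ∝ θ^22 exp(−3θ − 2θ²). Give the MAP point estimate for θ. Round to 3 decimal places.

θ̂_MAP = 2.000

ℓ'(θ) = 22/θ − 3 − 4θ. Setting this to zero and multiplying by θ: 4θ² + 3θ − 22 = 0.
θ = (−3 + √(3² + 4·4·22)) / (2·4) = (−3 + √361) / 8 = (−3 + 19)/8 = 2.
ℓ''(θ) = −22/θ² − 4 < 0, confirming a maximum.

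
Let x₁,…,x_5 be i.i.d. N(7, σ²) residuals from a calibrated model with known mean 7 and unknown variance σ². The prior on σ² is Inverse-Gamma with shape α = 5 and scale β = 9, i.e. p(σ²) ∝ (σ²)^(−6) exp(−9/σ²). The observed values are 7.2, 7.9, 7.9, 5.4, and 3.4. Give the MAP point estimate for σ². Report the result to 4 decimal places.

σ̂²_MAP = 2.0694

Sum of squared deviations about the known mean: SS = (7.2−7)² + (7.9−7)² + (7.9−7)² + (5.4−7)² + (3.4−7)² = 17.18.
The Normal likelihood contributes (σ²)^(−n/2) exp(−SS/(2σ²)), so the posterior is Inverse-Gamma(α + n/2, β + SS/2) = Inverse-Gamma(7.5, 17.59).
The mode of Inverse-Gamma(a, b) is b/(a+1) = 17.59/8.5 ≈ 2.0694.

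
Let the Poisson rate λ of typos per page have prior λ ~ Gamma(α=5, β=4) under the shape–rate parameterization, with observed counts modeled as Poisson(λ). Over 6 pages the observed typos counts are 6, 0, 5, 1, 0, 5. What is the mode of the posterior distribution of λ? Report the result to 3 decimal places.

λ̂_MAP = 2.100

Σxᵢ = 6+0+5+1+0+5 = 17, with n = 6.
Posterior ∝ λ^4e^(−4λ) · λ^17e^(−6λ) = λ^21e^(−10λ), i.e. Gamma(shape=22, rate=10).
The mode of a Gamma(a, b) with a ≥ 1 (shape–rate) is (a−1)/b = 21/10 ≈ 2.100.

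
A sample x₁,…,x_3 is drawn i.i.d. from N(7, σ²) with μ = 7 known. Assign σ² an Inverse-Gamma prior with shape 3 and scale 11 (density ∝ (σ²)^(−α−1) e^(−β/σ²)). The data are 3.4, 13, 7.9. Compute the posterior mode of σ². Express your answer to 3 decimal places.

Sum of squared deviations about the known mean: SS = (3.4−7)² + (13−7)² + (7.9−7)² = 49.77.
The Normal likelihood contributes (σ²)^(−n/2) exp(−SS/(2σ²)), so the posterior is Inverse-Gamma(α + n/2, β + SS/2) = Inverse-Gamma(4.5, 35.885).
The mode of Inverse-Gamma(a, b) is b/(a+1) = 35.885/5.5 ≈ 6.525.

σ̂²_MAP = 6.525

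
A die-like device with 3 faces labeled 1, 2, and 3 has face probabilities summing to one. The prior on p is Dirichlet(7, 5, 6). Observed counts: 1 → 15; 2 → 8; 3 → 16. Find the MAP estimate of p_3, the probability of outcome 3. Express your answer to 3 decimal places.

MAP estimate: 0.389

The posterior is Dirichlet(αᵢ + nᵢ) = Dirichlet(22, 13, 22).
For a Dirichlet(a₁,…,a_K) with all aᵢ > 1, the mode has j-th component (aⱼ − 1)/(Σaᵢ − K).
Here Σaᵢ = 57 and K = 3, so p_3 = (22 − 1)/(57 − 3) = 21/54 ≈ 0.389.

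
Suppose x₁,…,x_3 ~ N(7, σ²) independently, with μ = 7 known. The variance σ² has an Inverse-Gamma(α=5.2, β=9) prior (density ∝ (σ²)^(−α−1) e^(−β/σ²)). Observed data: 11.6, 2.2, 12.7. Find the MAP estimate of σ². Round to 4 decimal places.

σ̂²_MAP = 6.1487

Sum of squared deviations about the known mean: SS = (11.6−7)² + (2.2−7)² + (12.7−7)² = 76.69.
The Normal likelihood contributes (σ²)^(−n/2) exp(−SS/(2σ²)), so the posterior is Inverse-Gamma(α + n/2, β + SS/2) = Inverse-Gamma(6.7, 47.345).
The mode of Inverse-Gamma(a, b) is b/(a+1) = 47.345/7.7 ≈ 6.1487.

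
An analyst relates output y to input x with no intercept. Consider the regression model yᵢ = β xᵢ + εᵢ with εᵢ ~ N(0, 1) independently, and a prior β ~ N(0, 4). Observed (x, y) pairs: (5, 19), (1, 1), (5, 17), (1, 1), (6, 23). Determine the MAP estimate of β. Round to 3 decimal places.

β̂_MAP = 3.626

log p(β | y) = −Σ(yᵢ − βxᵢ)²/(2·1) − β²/(2·4) + const.
Setting the derivative to zero: Σxᵢ(yᵢ − βxᵢ)/1 − β/4 = 0, so β = Σxᵢyᵢ / (Σxᵢ² + σ²/τ²).
Σxᵢyᵢ = 5·19 + 1·1 + 5·17 + 1·1 + 6·23 = 320; Σxᵢ² = 88; σ²/τ² = 0.25.
β̂_MAP = 320 / (88 + 0.25) = 320/88.25 ≈ 3.626.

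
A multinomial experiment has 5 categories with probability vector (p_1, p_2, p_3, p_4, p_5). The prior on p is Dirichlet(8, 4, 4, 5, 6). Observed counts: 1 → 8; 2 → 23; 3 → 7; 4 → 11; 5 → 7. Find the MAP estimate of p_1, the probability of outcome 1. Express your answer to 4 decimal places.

The posterior is Dirichlet(αᵢ + nᵢ) = Dirichlet(16, 27, 11, 16, 13).
For a Dirichlet(a₁,…,a_K) with all aᵢ > 1, the mode has j-th component (aⱼ − 1)/(Σaᵢ − K).
Here Σaᵢ = 83 and K = 5, so p_1 = (16 − 1)/(83 − 5) = 15/78 ≈ 0.1923.

MAP estimate: 0.1923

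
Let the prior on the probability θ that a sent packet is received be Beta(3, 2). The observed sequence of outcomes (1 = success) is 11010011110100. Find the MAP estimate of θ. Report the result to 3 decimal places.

Prior: Beta(3, 2).
Data: 8 successes in 14 trials (from the sequence). The binomial likelihood contributes θ^8(1−θ)^6, so the posterior is Beta(3+8, 2+6) = Beta(11, 8).
For Beta(a, b) with a, b > 1 the mode is (a−1)/(a+b−2) = 10/17 ≈ 0.588.

θ̂_MAP = 0.588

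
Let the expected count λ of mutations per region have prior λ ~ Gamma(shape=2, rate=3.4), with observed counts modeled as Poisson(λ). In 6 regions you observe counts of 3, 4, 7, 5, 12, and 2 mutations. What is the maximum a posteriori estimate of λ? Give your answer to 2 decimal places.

Σxᵢ = 3+4+7+5+12+2 = 33, with n = 6.
Posterior ∝ λe^(−3.4λ) · λ^33e^(−6λ) = λ^34e^(−9.4λ), i.e. Gamma(shape=35, rate=9.4).
The mode of a Gamma(a, b) with a ≥ 1 (shape–rate) is (a−1)/b = 34/9.4 ≈ 3.62.

λ̂_MAP = 3.62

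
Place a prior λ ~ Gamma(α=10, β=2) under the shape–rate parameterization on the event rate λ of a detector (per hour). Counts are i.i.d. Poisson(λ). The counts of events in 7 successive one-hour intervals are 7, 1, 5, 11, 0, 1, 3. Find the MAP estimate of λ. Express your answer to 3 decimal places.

λ̂_MAP = 4.111

Σxᵢ = 7+1+5+11+0+1+3 = 28, with n = 7.
Posterior ∝ λ^9e^(−2λ) · λ^28e^(−7λ) = λ^37e^(−9λ), i.e. Gamma(shape=38, rate=9).
The mode of a Gamma(a, b) with a ≥ 1 (shape–rate) is (a−1)/b = 37/9 ≈ 4.111.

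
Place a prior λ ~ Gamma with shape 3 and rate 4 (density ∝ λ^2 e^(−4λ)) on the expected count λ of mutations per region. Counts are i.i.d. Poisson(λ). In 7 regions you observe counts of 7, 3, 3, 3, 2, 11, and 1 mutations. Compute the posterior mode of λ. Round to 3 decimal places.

Σxᵢ = 7+3+3+3+2+11+1 = 30, with n = 7.
Posterior ∝ λ^2e^(−4λ) · λ^30e^(−7λ) = λ^32e^(−11λ), i.e. Gamma(shape=33, rate=11).
The mode of a Gamma(a, b) with a ≥ 1 (shape–rate) is (a−1)/b = 32/11 ≈ 2.909.

λ̂_MAP = 2.909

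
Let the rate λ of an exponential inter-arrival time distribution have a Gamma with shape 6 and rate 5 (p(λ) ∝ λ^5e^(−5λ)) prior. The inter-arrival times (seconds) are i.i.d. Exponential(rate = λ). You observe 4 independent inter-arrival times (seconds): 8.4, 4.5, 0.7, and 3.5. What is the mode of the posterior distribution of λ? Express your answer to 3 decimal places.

The Exponential(rate=λ) likelihood is ∝ λ^n e^(−λΣtᵢ). Here n = 4 and Σtᵢ = 8.4 + 4.5 + 0.7 + 3.5 = 17.1.
Posterior ∝ λ^5e^(−5λ) · λ^4e^(−17.1λ) = λ^9e^(−22.1λ), i.e. Gamma(10, 22.1).
Mode = (a−1)/b = 9/22.1 ≈ 0.407.

λ̂_MAP = 0.407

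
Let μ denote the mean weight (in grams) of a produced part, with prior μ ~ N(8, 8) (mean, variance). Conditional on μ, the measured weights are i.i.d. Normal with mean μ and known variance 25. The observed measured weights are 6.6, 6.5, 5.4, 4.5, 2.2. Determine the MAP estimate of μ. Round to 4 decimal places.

n = 5; x̄ = (6.6 + 6.5 + 5.4 + 4.5 + 2.2)/5 = 25.2/5 = 5.04.
For a Normal prior and Normal likelihood with known variance, the posterior is Normal; its mode equals its mean, the precision-weighted average.
Prior precision 1/σ₀² = 1/8 = 0.125; data precision n/σ² = 5/25 = 0.2.
μ̂ = (0.125·8 + 0.2·5.04) / (0.125 + 0.2) = 2.008/0.325 = 2008/325 ≈ 6.1785.

μ̂_MAP = 6.1785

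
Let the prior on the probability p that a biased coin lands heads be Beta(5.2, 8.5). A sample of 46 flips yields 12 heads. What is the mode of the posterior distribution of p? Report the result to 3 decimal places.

Prior: Beta(5.2, 8.5).
Data: 12 successes in 46 trials. The binomial likelihood contributes p^12(1−p)^34, so the posterior is Beta(5.2+12, 8.5+34) = Beta(17.2, 42.5).
For Beta(a, b) with a, b > 1 the mode is (a−1)/(a+b−2) = 16.2/57.7 ≈ 0.281.

p̂_MAP = 0.281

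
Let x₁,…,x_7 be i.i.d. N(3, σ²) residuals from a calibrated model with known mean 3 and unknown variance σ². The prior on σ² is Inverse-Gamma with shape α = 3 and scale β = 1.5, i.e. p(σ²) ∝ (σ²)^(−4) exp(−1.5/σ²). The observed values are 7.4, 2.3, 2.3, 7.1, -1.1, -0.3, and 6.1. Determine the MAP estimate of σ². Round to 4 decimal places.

σ̂²_MAP = 5.1640

Sum of squared deviations about the known mean: SS = (7.4−3)² + (2.3−3)² + (2.3−3)² + (7.1−3)² + (-1.1−3)² + (-0.3−3)² + (6.1−3)² = 74.46.
The Normal likelihood contributes (σ²)^(−n/2) exp(−SS/(2σ²)), so the posterior is Inverse-Gamma(α + n/2, β + SS/2) = Inverse-Gamma(6.5, 38.73).
The mode of Inverse-Gamma(a, b) is b/(a+1) = 38.73/7.5 ≈ 5.1640.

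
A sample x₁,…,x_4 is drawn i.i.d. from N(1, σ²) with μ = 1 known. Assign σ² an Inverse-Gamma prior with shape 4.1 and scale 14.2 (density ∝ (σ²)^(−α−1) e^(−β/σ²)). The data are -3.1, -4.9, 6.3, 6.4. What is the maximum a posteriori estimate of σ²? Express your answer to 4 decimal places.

Sum of squared deviations about the known mean: SS = (-3.1−1)² + (-4.9−1)² + (6.3−1)² + (6.4−1)² = 108.87.
The Normal likelihood contributes (σ²)^(−n/2) exp(−SS/(2σ²)), so the posterior is Inverse-Gamma(α + n/2, β + SS/2) = Inverse-Gamma(6.1, 68.635).
The mode of Inverse-Gamma(a, b) is b/(a+1) = 68.635/7.1 ≈ 9.6669.

σ̂²_MAP = 9.6669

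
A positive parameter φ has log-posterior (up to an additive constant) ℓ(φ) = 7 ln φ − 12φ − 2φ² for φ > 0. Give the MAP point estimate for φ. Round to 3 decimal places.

ℓ'(φ) = 7/φ − 12 − 4φ. Setting this to zero and multiplying by φ: 4φ² + 12φ − 7 = 0.
φ = (−12 + √(12² + 4·4·7)) / (2·4) = (−12 + √256) / 8 = (−12 + 16)/8 = 1/2.
ℓ''(φ) = −7/φ² − 4 < 0, confirming a maximum.

φ̂_MAP = 0.500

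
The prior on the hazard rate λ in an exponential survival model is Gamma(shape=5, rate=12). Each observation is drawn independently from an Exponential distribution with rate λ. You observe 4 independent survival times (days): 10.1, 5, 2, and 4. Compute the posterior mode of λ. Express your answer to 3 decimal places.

λ̂_MAP = 0.242

The Exponential(rate=λ) likelihood is ∝ λ^n e^(−λΣtᵢ). Here n = 4 and Σtᵢ = 10.1 + 5 + 2 + 4 = 21.1.
Posterior ∝ λ^4e^(−12λ) · λ^4e^(−21.1λ) = λ^8e^(−33.1λ), i.e. Gamma(9, 33.1).
Mode = (a−1)/b = 8/33.1 ≈ 0.242.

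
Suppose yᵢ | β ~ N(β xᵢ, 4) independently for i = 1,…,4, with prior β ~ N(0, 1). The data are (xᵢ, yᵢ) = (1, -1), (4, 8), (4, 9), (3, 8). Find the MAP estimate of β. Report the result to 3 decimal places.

β̂_MAP = 1.978

log p(β | y) = −Σ(yᵢ − βxᵢ)²/(2·4) − β²/(2·1) + const.
Setting the derivative to zero: Σxᵢ(yᵢ − βxᵢ)/4 − β/1 = 0, so β = Σxᵢyᵢ / (Σxᵢ² + σ²/τ²).
Σxᵢyᵢ = 1·(-1) + 4·8 + 4·9 + 3·8 = 91; Σxᵢ² = 42; σ²/τ² = 4.
β̂_MAP = 91 / (42 + 4) = 91/46 ≈ 1.978.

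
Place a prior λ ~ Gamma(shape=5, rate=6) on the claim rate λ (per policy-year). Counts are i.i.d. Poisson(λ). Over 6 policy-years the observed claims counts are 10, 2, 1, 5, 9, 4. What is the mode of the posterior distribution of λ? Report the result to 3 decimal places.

Σxᵢ = 10+2+1+5+9+4 = 31, with n = 6.
Posterior ∝ λ^4e^(−6λ) · λ^31e^(−6λ) = λ^35e^(−12λ), i.e. Gamma(shape=36, rate=12).
The mode of a Gamma(a, b) with a ≥ 1 (shape–rate) is (a−1)/b = 35/12 ≈ 2.917.

λ̂_MAP = 2.917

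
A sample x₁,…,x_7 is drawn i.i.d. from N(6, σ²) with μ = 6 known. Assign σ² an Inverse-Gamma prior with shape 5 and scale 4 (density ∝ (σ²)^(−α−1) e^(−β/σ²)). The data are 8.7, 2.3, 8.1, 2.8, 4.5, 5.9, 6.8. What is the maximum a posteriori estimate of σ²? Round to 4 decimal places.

σ̂²_MAP = 2.4489

Sum of squared deviations about the known mean: SS = (8.7−6)² + (2.3−6)² + (8.1−6)² + (2.8−6)² + (4.5−6)² + (5.9−6)² + (6.8−6)² = 38.53.
The Normal likelihood contributes (σ²)^(−n/2) exp(−SS/(2σ²)), so the posterior is Inverse-Gamma(α + n/2, β + SS/2) = Inverse-Gamma(8.5, 23.265).
The mode of Inverse-Gamma(a, b) is b/(a+1) = 23.265/9.5 ≈ 2.4489.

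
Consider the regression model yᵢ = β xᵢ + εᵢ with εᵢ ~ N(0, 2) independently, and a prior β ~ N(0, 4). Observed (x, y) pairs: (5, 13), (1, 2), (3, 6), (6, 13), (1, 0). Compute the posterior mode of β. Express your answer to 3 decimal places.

β̂_MAP = 2.248

log p(β | y) = −Σ(yᵢ − βxᵢ)²/(2·2) − β²/(2·4) + const.
Setting the derivative to zero: Σxᵢ(yᵢ − βxᵢ)/2 − β/4 = 0, so β = Σxᵢyᵢ / (Σxᵢ² + σ²/τ²).
Σxᵢyᵢ = 5·13 + 1·2 + 3·6 + 6·13 + 1·0 = 163; Σxᵢ² = 72; σ²/τ² = 0.5.
β̂_MAP = 163 / (72 + 0.5) = 163/72.5 ≈ 2.248.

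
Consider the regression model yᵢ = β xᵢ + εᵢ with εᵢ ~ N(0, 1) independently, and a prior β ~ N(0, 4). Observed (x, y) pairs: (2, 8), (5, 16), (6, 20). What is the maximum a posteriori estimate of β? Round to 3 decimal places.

β̂_MAP = 3.310

log p(β | y) = −Σ(yᵢ − βxᵢ)²/(2·1) − β²/(2·4) + const.
Setting the derivative to zero: Σxᵢ(yᵢ − βxᵢ)/1 − β/4 = 0, so β = Σxᵢyᵢ / (Σxᵢ² + σ²/τ²).
Σxᵢyᵢ = 2·8 + 5·16 + 6·20 = 216; Σxᵢ² = 65; σ²/τ² = 0.25.
β̂_MAP = 216 / (65 + 0.25) = 216/65.25 ≈ 3.310.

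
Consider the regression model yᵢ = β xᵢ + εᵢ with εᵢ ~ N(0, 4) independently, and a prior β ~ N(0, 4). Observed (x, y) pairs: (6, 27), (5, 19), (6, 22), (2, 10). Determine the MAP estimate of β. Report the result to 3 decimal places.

log p(β | y) = −Σ(yᵢ − βxᵢ)²/(2·4) − β²/(2·4) + const.
Setting the derivative to zero: Σxᵢ(yᵢ − βxᵢ)/4 − β/4 = 0, so β = Σxᵢyᵢ / (Σxᵢ² + σ²/τ²).
Σxᵢyᵢ = 6·27 + 5·19 + 6·22 + 2·10 = 409; Σxᵢ² = 101; σ²/τ² = 1.
β̂_MAP = 409 / (101 + 1) = 409/102 ≈ 4.010.

β̂_MAP = 4.010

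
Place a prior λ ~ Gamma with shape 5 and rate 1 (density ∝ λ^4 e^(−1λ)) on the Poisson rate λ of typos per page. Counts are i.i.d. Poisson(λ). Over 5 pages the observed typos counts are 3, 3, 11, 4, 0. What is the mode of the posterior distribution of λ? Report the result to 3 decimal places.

Σxᵢ = 3+3+11+4+0 = 21, with n = 5.
Posterior ∝ λ^4e^(−1λ) · λ^21e^(−5λ) = λ^25e^(−6λ), i.e. Gamma(shape=26, rate=6).
The mode of a Gamma(a, b) with a ≥ 1 (shape–rate) is (a−1)/b = 25/6 ≈ 4.167.

λ̂_MAP = 4.167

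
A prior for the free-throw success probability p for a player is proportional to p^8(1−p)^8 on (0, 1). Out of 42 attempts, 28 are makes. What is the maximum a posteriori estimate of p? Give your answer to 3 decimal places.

p̂_MAP = 0.621

The prior density ∝ p^8(1−p)^8 is the kernel of Beta(9, 9).
Data: 28 successes in 42 trials. The binomial likelihood contributes p^28(1−p)^14, so the posterior is Beta(9+28, 9+14) = Beta(37, 23).
For Beta(a, b) with a, b > 1 the mode is (a−1)/(a+b−2) = 36/58 ≈ 0.621.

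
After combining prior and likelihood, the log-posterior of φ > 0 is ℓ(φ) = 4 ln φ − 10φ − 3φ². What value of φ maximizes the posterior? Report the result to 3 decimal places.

ℓ'(φ) = 4/φ − 10 − 6φ. Setting this to zero and multiplying by φ: 6φ² + 10φ − 4 = 0.
φ = (−10 + √(10² + 4·6·4)) / (2·6) = (−10 + √196) / 12 = (−10 + 14)/12 = 1/3.
ℓ''(φ) = −4/φ² − 6 < 0, confirming a maximum.

φ̂_MAP = 0.333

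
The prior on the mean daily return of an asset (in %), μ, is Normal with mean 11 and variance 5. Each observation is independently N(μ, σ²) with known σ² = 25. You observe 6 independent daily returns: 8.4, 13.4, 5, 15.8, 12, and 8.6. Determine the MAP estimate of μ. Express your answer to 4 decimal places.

μ̂_MAP = 10.7455

n = 6; x̄ = (8.4 + 13.4 + 5 + 15.8 + 12 + 8.6)/6 = 63.2/6 = 158/15 ≈ 10.5333.
For a Normal prior and Normal likelihood with known variance, the posterior is Normal; its mode equals its mean, the precision-weighted average.
Prior precision 1/σ₀² = 1/5 = 0.2; data precision n/σ² = 6/25 = 0.24.
μ̂ = (0.2·11 + 0.24·(158/15)) / (0.2 + 0.24) = 4.728/0.44 = 591/55 ≈ 10.7455.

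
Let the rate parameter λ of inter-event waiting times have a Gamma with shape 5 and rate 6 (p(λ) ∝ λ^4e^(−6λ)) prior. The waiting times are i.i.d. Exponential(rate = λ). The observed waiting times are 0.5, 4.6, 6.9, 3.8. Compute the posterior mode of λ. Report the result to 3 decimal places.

λ̂_MAP = 0.367

The Exponential(rate=λ) likelihood is ∝ λ^n e^(−λΣtᵢ). Here n = 4 and Σtᵢ = 0.5 + 4.6 + 6.9 + 3.8 = 15.8.
Posterior ∝ λ^4e^(−6λ) · λ^4e^(−15.8λ) = λ^8e^(−21.8λ), i.e. Gamma(9, 21.8).
Mode = (a−1)/b = 8/21.8 ≈ 0.367.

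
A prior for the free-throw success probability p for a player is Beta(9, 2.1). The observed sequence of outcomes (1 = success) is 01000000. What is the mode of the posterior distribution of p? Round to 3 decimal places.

Prior: Beta(9, 2.1).
Data: 1 success in 8 trials (from the sequence). The binomial likelihood contributes p(1−p)^7, so the posterior is Beta(9+1, 2.1+7) = Beta(10, 9.1).
For Beta(a, b) with a, b > 1 the mode is (a−1)/(a+b−2) = 9/17.1 ≈ 0.526.

p̂_MAP = 0.526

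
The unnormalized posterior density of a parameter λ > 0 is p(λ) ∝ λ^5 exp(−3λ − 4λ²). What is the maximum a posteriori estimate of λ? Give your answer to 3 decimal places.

λ̂_MAP = 0.625

ℓ'(λ) = 5/λ − 3 − 8λ. Setting this to zero and multiplying by λ: 8λ² + 3λ − 5 = 0.
λ = (−3 + √(3² + 4·8·5)) / (2·8) = (−3 + √169) / 16 = (−3 + 13)/16 = 5/8.
ℓ''(λ) = −5/λ² − 8 < 0, confirming a maximum.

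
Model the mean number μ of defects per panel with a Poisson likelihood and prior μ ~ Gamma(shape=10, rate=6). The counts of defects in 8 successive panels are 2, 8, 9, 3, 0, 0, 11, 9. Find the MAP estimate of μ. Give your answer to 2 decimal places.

Σxᵢ = 2+8+9+3+0+0+11+9 = 42, with n = 8.
Posterior ∝ μ^9e^(−6μ) · μ^42e^(−8μ) = μ^51e^(−14μ), i.e. Gamma(shape=52, rate=14).
The mode of a Gamma(a, b) with a ≥ 1 (shape–rate) is (a−1)/b = 51/14 ≈ 3.64.

μ̂_MAP = 3.64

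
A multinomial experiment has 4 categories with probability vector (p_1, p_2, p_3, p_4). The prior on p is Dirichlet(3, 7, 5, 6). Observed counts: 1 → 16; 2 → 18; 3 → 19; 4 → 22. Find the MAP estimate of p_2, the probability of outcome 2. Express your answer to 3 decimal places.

MAP estimate: 0.261

The posterior is Dirichlet(αᵢ + nᵢ) = Dirichlet(19, 25, 24, 28).
For a Dirichlet(a₁,…,a_K) with all aᵢ > 1, the mode has j-th component (aⱼ − 1)/(Σaᵢ − K).
Here Σaᵢ = 96 and K = 4, so p_2 = (25 − 1)/(96 − 4) = 24/92 ≈ 0.261.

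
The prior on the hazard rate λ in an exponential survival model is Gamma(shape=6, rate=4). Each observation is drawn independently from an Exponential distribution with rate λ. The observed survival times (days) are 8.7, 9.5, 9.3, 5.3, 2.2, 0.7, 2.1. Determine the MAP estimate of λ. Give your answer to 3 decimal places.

λ̂_MAP = 0.287

The Exponential(rate=λ) likelihood is ∝ λ^n e^(−λΣtᵢ). Here n = 7 and Σtᵢ = 8.7 + 9.5 + 9.3 + 5.3 + 2.2 + 0.7 + 2.1 = 37.8.
Posterior ∝ λ^5e^(−4λ) · λ^7e^(−37.8λ) = λ^12e^(−41.8λ), i.e. Gamma(13, 41.8).
Mode = (a−1)/b = 12/41.8 ≈ 0.287.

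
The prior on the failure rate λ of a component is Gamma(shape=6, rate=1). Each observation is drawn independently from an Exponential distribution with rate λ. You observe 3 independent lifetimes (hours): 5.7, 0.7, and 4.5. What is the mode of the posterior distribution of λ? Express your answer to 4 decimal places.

λ̂_MAP = 0.6723

The Exponential(rate=λ) likelihood is ∝ λ^n e^(−λΣtᵢ). Here n = 3 and Σtᵢ = 5.7 + 0.7 + 4.5 = 10.9.
Posterior ∝ λ^5e^(−1λ) · λ^3e^(−10.9λ) = λ^8e^(−11.9λ), i.e. Gamma(9, 11.9).
Mode = (a−1)/b = 8/11.9 ≈ 0.6723.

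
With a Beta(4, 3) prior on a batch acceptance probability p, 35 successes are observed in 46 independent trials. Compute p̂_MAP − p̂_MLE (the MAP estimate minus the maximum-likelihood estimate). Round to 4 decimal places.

MAP − MLE = -0.0158

Posterior is Beta(39, 14); MAP = (39−1)/(53−2) = 38/51 ≈ 0.74510.
MLE ignores the prior: p̂_MLE = k/n = 35/46 ≈ 0.76087.
Difference = 38/51 − 35/46 = -37/2346 ≈ -0.0158.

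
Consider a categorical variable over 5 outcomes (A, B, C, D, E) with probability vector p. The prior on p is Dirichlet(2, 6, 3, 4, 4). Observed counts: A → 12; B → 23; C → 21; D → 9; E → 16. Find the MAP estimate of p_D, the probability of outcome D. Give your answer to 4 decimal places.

The posterior is Dirichlet(αᵢ + nᵢ) = Dirichlet(14, 29, 24, 13, 20).
For a Dirichlet(a₁,…,a_K) with all aᵢ > 1, the mode has j-th component (aⱼ − 1)/(Σaᵢ − K).
Here Σaᵢ = 100 and K = 5, so p_D = (13 − 1)/(100 − 5) = 12/95 ≈ 0.1263.

MAP estimate of p_D = 0.1263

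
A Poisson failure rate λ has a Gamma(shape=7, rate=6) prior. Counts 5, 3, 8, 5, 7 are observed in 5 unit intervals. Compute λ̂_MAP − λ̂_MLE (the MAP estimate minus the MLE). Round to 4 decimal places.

MAP − MLE = -2.5091

Σxᵢ = 28. Posterior is Gamma(35, 11); MAP = (35−1)/11 = 34/11 ≈ 3.09091.
MLE = x̄ = 28/5 ≈ 5.60000.
Difference = 34/11 − 28/5 = -138/55 ≈ -2.5091.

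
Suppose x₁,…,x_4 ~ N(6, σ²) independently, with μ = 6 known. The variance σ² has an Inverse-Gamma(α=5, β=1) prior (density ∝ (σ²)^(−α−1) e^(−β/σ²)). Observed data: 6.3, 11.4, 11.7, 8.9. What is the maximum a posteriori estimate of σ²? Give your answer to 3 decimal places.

σ̂²_MAP = 4.509

Sum of squared deviations about the known mean: SS = (6.3−6)² + (11.4−6)² + (11.7−6)² + (8.9−6)² = 70.15.
The Normal likelihood contributes (σ²)^(−n/2) exp(−SS/(2σ²)), so the posterior is Inverse-Gamma(α + n/2, β + SS/2) = Inverse-Gamma(7, 36.075).
The mode of Inverse-Gamma(a, b) is b/(a+1) = 36.075/8 ≈ 4.509.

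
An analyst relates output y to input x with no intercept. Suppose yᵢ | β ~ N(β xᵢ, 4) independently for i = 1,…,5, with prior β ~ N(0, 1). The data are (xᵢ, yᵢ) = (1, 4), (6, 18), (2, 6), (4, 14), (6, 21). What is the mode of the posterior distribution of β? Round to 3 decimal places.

β̂_MAP = 3.155

log p(β | y) = −Σ(yᵢ − βxᵢ)²/(2·4) − β²/(2·1) + const.
Setting the derivative to zero: Σxᵢ(yᵢ − βxᵢ)/4 − β/1 = 0, so β = Σxᵢyᵢ / (Σxᵢ² + σ²/τ²).
Σxᵢyᵢ = 1·4 + 6·18 + 2·6 + 4·14 + 6·21 = 306; Σxᵢ² = 93; σ²/τ² = 4.
β̂_MAP = 306 / (93 + 4) = 306/97 ≈ 3.155.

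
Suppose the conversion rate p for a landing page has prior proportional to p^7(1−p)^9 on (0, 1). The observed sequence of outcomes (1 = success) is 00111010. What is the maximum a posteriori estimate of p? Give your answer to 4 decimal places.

The prior density ∝ p^7(1−p)^9 is the kernel of Beta(8, 10).
Data: 4 successes in 8 trials (from the sequence). The binomial likelihood contributes p^4(1−p)^4, so the posterior is Beta(8+4, 10+4) = Beta(12, 14).
For Beta(a, b) with a, b > 1 the mode is (a−1)/(a+b−2) = 11/24 ≈ 0.4583.

p̂_MAP = 0.4583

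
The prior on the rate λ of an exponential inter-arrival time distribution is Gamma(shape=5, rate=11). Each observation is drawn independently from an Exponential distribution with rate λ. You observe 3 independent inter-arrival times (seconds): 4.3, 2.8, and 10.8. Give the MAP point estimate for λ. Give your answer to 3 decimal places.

λ̂_MAP = 0.242

The Exponential(rate=λ) likelihood is ∝ λ^n e^(−λΣtᵢ). Here n = 3 and Σtᵢ = 4.3 + 2.8 + 10.8 = 17.9.
Posterior ∝ λ^4e^(−11λ) · λ^3e^(−17.9λ) = λ^7e^(−28.9λ), i.e. Gamma(8, 28.9).
Mode = (a−1)/b = 7/28.9 ≈ 0.242.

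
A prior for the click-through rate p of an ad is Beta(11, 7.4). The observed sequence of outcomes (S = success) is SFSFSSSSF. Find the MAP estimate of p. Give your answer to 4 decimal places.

Prior: Beta(11, 7.4).
Data: 6 successes in 9 trials (from the sequence). The binomial likelihood contributes p^6(1−p)^3, so the posterior is Beta(11+6, 7.4+3) = Beta(17, 10.4).
For Beta(a, b) with a, b > 1 the mode is (a−1)/(a+b−2) = 16/25.4 ≈ 0.6299.

p̂_MAP = 0.6299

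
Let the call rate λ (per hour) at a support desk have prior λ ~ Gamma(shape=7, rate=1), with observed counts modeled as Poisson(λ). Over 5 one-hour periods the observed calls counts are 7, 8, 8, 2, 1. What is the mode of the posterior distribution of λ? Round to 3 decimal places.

λ̂_MAP = 5.333

Σxᵢ = 7+8+8+2+1 = 26, with n = 5.
Posterior ∝ λ^6e^(−1λ) · λ^26e^(−5λ) = λ^32e^(−6λ), i.e. Gamma(shape=33, rate=6).
The mode of a Gamma(a, b) with a ≥ 1 (shape–rate) is (a−1)/b = 32/6 ≈ 5.333.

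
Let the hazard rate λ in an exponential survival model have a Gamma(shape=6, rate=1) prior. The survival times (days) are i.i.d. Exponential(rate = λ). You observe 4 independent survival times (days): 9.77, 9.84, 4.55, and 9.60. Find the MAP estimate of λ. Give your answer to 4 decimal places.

The Exponential(rate=λ) likelihood is ∝ λ^n e^(−λΣtᵢ). Here n = 4 and Σtᵢ = 9.77 + 9.84 + 4.55 + 9.60 = 33.76.
Posterior ∝ λ^5e^(−1λ) · λ^4e^(−33.76λ) = λ^9e^(−34.76λ), i.e. Gamma(10, 34.76).
Mode = (a−1)/b = 9/34.76 ≈ 0.2589.

λ̂_MAP = 0.2589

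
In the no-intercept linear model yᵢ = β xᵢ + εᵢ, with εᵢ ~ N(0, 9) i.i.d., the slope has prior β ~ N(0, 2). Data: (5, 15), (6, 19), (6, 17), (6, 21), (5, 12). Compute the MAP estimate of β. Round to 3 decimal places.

log p(β | y) = −Σ(yᵢ − βxᵢ)²/(2·9) − β²/(2·2) + const.
Setting the derivative to zero: Σxᵢ(yᵢ − βxᵢ)/9 − β/2 = 0, so β = Σxᵢyᵢ / (Σxᵢ² + σ²/τ²).
Σxᵢyᵢ = 5·15 + 6·19 + 6·17 + 6·21 + 5·12 = 477; Σxᵢ² = 158; σ²/τ² = 4.5.
β̂_MAP = 477 / (158 + 4.5) = 477/162.5 ≈ 2.935.

β̂_MAP = 2.935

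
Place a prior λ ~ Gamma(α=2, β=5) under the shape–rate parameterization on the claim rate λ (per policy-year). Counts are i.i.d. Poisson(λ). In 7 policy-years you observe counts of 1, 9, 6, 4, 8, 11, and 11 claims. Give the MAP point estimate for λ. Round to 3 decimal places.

Σxᵢ = 1+9+6+4+8+11+11 = 50, with n = 7.
Posterior ∝ λe^(−5λ) · λ^50e^(−7λ) = λ^51e^(−12λ), i.e. Gamma(shape=52, rate=12).
The mode of a Gamma(a, b) with a ≥ 1 (shape–rate) is (a−1)/b = 51/12 ≈ 4.250.

λ̂_MAP = 4.250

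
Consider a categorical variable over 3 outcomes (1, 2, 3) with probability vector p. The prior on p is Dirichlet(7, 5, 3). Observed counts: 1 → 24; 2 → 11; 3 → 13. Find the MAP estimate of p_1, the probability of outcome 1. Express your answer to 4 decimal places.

MAP estimate: 0.5000

The posterior is Dirichlet(αᵢ + nᵢ) = Dirichlet(31, 16, 16).
For a Dirichlet(a₁,…,a_K) with all aᵢ > 1, the mode has j-th component (aⱼ − 1)/(Σaᵢ − K).
Here Σaᵢ = 63 and K = 3, so p_1 = (31 − 1)/(63 − 3) = 30/60 ≈ 0.5000.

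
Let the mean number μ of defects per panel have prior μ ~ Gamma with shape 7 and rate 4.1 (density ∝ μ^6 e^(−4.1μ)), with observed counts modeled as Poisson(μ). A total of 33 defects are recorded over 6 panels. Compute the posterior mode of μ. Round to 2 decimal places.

Σxᵢ = 33, n = 6.
Posterior ∝ μ^6e^(−4.1μ) · μ^33e^(−6μ) = μ^39e^(−10.1μ), i.e. Gamma(shape=40, rate=10.1).
The mode of a Gamma(a, b) with a ≥ 1 (shape–rate) is (a−1)/b = 39/10.1 ≈ 3.86.

μ̂_MAP = 3.86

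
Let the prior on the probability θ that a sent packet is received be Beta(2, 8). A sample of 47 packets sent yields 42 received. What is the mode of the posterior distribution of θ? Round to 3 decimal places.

Prior: Beta(2, 8).
Data: 42 successes in 47 trials. The binomial likelihood contributes θ^42(1−θ)^5, so the posterior is Beta(2+42, 8+5) = Beta(44, 13).
For Beta(a, b) with a, b > 1 the mode is (a−1)/(a+b−2) = 43/55 ≈ 0.782.

θ̂_MAP = 0.782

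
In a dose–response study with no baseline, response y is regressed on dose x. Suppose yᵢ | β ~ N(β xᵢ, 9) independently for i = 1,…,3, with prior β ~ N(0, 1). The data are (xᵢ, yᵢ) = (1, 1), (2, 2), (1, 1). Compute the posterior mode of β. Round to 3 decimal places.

log p(β | y) = −Σ(yᵢ − βxᵢ)²/(2·9) − β²/(2·1) + const.
Setting the derivative to zero: Σxᵢ(yᵢ − βxᵢ)/9 − β/1 = 0, so β = Σxᵢyᵢ / (Σxᵢ² + σ²/τ²).
Σxᵢyᵢ = 1·1 + 2·2 + 1·1 = 6; Σxᵢ² = 6; σ²/τ² = 9.
β̂_MAP = 6 / (6 + 9) = 6/15 ≈ 0.400.

β̂_MAP = 0.400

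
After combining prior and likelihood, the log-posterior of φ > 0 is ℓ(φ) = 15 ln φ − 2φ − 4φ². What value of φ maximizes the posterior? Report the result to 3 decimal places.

φ̂_MAP = 1.250

ℓ'(φ) = 15/φ − 2 − 8φ. Setting this to zero and multiplying by φ: 8φ² + 2φ − 15 = 0.
φ = (−2 + √(2² + 4·8·15)) / (2·8) = (−2 + √484) / 16 = (−2 + 22)/16 = 5/4.
ℓ''(φ) = −15/φ² − 8 < 0, confirming a maximum.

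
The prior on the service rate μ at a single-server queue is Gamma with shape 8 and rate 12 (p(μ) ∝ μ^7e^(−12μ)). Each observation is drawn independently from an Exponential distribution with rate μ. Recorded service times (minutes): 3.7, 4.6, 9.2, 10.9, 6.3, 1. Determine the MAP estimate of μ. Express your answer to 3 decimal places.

The Exponential(rate=μ) likelihood is ∝ μ^n e^(−μΣtᵢ). Here n = 6 and Σtᵢ = 3.7 + 4.6 + 9.2 + 10.9 + 6.3 + 1 = 35.7.
Posterior ∝ μ^7e^(−12μ) · μ^6e^(−35.7μ) = μ^13e^(−47.7μ), i.e. Gamma(14, 47.7).
Mode = (a−1)/b = 13/47.7 ≈ 0.273.

μ̂_MAP = 0.273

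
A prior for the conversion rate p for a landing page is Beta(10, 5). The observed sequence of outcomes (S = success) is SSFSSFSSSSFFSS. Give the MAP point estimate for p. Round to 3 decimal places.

Prior: Beta(10, 5).
Data: 10 successes in 14 trials (from the sequence). The binomial likelihood contributes p^10(1−p)^4, so the posterior is Beta(10+10, 5+4) = Beta(20, 9).
For Beta(a, b) with a, b > 1 the mode is (a−1)/(a+b−2) = 19/27 ≈ 0.704.

p̂_MAP = 0.704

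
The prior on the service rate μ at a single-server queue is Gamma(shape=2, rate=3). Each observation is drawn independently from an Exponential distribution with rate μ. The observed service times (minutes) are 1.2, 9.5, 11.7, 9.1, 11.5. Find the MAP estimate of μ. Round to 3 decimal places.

The Exponential(rate=μ) likelihood is ∝ μ^n e^(−μΣtᵢ). Here n = 5 and Σtᵢ = 1.2 + 9.5 + 11.7 + 9.1 + 11.5 = 43.
Posterior ∝ μe^(−3μ) · μ^5e^(−43μ) = μ^6e^(−46μ), i.e. Gamma(7, 46).
Mode = (a−1)/b = 6/46 ≈ 0.130.

μ̂_MAP = 0.130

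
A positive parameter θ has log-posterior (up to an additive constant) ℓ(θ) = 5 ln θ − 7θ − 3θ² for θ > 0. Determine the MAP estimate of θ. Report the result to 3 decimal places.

θ̂_MAP = 0.500

ℓ'(θ) = 5/θ − 7 − 6θ. Setting this to zero and multiplying by θ: 6θ² + 7θ − 5 = 0.
θ = (−7 + √(7² + 4·6·5)) / (2·6) = (−7 + √169) / 12 = (−7 + 13)/12 = 1/2.
ℓ''(θ) = −5/θ² − 6 < 0, confirming a maximum.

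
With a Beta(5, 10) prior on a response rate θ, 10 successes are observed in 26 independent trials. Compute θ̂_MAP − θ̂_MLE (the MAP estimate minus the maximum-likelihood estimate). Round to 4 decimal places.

Posterior is Beta(15, 26); MAP = (15−1)/(41−2) = 14/39 ≈ 0.35897.
MLE ignores the prior: θ̂_MLE = k/n = 10/26 ≈ 0.38462.
Difference = 14/39 − 10/26 = -1/39 ≈ -0.0256.

MAP − MLE = -0.0256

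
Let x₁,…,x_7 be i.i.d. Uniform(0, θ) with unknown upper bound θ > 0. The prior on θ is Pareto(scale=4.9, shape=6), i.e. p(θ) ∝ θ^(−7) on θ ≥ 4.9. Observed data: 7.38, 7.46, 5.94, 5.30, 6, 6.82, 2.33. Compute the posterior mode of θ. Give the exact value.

θ̂_MAP = 7.46

The Uniform(0, θ) likelihood is θ^(−n) for θ ≥ max(xᵢ), zero otherwise. Here max(xᵢ) = 7.46.
Posterior ∝ θ^(−7) · θ^(−7) = θ^(−14) on θ ≥ max(4.9, 7.46) = 7.46.
This density is strictly decreasing in θ, so the posterior mode lies at the lower boundary of the support.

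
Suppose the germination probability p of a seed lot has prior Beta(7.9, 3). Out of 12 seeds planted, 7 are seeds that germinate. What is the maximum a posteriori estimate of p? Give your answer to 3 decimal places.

Prior: Beta(7.9, 3).
Data: 7 successes in 12 trials. The binomial likelihood contributes p^7(1−p)^5, so the posterior is Beta(7.9+7, 3+5) = Beta(14.9, 8).
For Beta(a, b) with a, b > 1 the mode is (a−1)/(a+b−2) = 13.9/20.9 ≈ 0.665.

p̂_MAP = 0.665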